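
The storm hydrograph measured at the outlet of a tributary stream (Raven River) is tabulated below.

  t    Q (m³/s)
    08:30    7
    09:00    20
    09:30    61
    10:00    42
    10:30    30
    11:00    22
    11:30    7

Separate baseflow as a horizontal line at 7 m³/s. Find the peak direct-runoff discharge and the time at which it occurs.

Subtracting baseflow gives direct-runoff ordinates: 0.0, 13.0, 54.0, 35.0, 23.0, 15.0, 0.0 m³/s.
The maximum is 54.0 m³/s, occurring at the reading for t = 09:30.

Q_p = 54.0 m³/s at t = 09:30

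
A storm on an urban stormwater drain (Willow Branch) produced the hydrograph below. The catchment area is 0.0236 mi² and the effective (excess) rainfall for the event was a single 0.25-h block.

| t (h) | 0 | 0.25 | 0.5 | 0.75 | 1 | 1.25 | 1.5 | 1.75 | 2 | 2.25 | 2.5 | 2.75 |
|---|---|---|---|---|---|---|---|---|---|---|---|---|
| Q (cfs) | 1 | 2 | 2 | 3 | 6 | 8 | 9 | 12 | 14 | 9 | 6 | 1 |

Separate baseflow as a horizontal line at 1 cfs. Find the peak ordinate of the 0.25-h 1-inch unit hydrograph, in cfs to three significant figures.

Direct runoff: 0.0, 1.0, 1.0, 2.0, 5.0, 7.0, 8.0, 11.0, 13.0, 8.0, 5.0, 0.0 cfs; ΣQ_DR = 61.00 cfs, peak = 13.0 cfs.
Runoff depth d = ΣQ_DR·Δt / A = 61.00 × 900 / (0.0236 mi²) = 1.001 in.
The 1-inch UH is the DRH scaled by (1 in)/d, so U_p = 13.0 × 1/1.001 = 13.0 cfs.

U_p ≈ 13.0 cfs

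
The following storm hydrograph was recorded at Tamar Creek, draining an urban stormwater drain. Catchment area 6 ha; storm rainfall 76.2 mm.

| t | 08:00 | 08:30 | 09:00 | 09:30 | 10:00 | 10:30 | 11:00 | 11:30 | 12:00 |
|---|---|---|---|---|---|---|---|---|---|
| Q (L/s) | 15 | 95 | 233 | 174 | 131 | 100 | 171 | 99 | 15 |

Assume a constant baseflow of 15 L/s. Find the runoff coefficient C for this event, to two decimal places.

C ≈ 0.35

ΣQ_DR = 898.0 L/s; V = ΣQ_DR·Δt = 1.616 × 10^6 L.
Runoff depth d = V / A = 26.94 mm.
C = d / P = 26.94 / 76.2 = 0.35.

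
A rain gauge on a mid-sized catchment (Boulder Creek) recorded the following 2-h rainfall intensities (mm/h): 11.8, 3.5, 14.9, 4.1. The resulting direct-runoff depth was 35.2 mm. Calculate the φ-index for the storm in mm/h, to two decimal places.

φ ≈ 4.55 mm/h

Only the 2 blocks with intensity above φ contribute runoff: 11.8, 14.9 mm/h.
Σ(I−φ)·Δt = d  ⇒  (11.8+14.9 − 2φ)·2 = 35.2
φ = (26.70 − 35.2/2) / 2 = 4.55 mm/h.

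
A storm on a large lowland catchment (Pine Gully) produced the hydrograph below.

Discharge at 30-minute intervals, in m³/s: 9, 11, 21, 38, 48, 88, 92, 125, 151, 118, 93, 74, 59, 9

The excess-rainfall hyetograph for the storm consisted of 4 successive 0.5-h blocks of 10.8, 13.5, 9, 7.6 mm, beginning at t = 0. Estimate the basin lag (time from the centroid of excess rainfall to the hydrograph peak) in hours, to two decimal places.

Centroid of excess rainfall: t_c = Σ P_i·t̄_i / ΣP_i = 0.9138 h (block centres at 0.25, 0.75, 1.25, 1.75 h).
Hydrograph peak occurs at t = 4 h, so basin lag t_L = 4 − 0.9138 = 3.09 h.

t_L ≈ 3.09 h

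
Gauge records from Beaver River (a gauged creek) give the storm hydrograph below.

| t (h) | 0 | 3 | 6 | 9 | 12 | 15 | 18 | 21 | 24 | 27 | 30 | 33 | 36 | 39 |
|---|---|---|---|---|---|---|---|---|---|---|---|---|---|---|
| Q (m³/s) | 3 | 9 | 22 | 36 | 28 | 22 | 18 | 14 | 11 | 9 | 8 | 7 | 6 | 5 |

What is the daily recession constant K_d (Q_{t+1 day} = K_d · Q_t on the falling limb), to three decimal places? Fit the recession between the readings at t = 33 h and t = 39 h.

K_d ≈ 0.260

Between t = 33 h and t = 39 h the flow falls from 7 to 5 m³/s over 2×3 h = 6 h.
Per-interval ratio K = (5/7)^(1/2) = 0.8452; K_d = K^(24/3) = 0.260.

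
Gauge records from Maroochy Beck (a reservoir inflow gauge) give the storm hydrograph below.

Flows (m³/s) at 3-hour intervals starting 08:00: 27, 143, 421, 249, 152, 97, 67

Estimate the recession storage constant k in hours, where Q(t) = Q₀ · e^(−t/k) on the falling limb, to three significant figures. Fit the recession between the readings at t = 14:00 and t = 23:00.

k ≈ 6.13 h

On the falling limb, Q drops from 421 to 97 m³/s between t = 14:00 and t = 23:00 (Δt = 9 h).
k = −Δt / ln(Q₂/Q₁) = −9 / ln(97/421) = 6.13 h.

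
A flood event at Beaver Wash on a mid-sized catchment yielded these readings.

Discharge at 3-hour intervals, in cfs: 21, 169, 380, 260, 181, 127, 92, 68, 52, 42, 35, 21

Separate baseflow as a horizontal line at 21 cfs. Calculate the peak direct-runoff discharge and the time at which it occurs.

Subtracting baseflow gives direct-runoff ordinates: 0.0, 148.0, 359.0, 239.0, 160.0, 106.0, 71.0, 47.0, 31.0, 21.0, 14.0, 0.0 cfs.
The maximum is 359.0 cfs, occurring at the reading for t = 6 h.

Q_p = 359.0 cfs at t = 6 h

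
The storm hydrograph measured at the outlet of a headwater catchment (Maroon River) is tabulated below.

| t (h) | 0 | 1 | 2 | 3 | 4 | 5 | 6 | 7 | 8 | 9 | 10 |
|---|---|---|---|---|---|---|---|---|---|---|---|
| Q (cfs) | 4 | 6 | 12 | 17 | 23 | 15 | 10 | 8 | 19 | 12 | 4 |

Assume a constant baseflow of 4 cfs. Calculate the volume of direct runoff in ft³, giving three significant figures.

V ≈ 3.10 × 10^5 ft³

Direct-runoff ordinates (Q − Q_b): 0.0, 2.0, 8.0, 13.0, 19.0, 11.0, 6.0, 4.0, 15.0, 8.0, 0.0 cfs.
ΣQ_DR = 86.00 cfs.
With Δt = 1 h = 3600 s, V = ΣQ_DR · Δt = 86.00 × 3600 = 3.10 × 10^5 ft³.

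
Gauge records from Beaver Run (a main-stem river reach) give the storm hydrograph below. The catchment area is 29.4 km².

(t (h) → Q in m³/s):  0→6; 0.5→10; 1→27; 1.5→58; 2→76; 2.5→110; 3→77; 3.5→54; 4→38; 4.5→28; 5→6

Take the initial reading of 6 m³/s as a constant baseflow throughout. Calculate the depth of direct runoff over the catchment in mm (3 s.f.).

Direct runoff: 0.0, 4.0, 21.0, 52.0, 70.0, 104.0, 71.0, 48.0, 32.0, 22.0, 0.0 m³/s; ΣQ_DR = 424.0 m³/s.
V = ΣQ_DR · Δt = 424.0 × 1800 s = 7.632 × 10^5 m³.
Over A = 29.4 km², depth = V / A = 26.0 mm.

d ≈ 26.0 mm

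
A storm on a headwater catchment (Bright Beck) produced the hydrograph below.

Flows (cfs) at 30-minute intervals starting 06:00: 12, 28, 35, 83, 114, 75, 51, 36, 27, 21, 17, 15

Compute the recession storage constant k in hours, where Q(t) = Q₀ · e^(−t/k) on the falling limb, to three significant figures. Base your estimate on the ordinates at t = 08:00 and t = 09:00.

On the falling limb, Q drops from 114 to 51 cfs between t = 08:00 and t = 09:00 (Δt = 1 h).
k = −Δt / ln(Q₂/Q₁) = −1 / ln(51/114) = 1.24 h.

k ≈ 1.24 h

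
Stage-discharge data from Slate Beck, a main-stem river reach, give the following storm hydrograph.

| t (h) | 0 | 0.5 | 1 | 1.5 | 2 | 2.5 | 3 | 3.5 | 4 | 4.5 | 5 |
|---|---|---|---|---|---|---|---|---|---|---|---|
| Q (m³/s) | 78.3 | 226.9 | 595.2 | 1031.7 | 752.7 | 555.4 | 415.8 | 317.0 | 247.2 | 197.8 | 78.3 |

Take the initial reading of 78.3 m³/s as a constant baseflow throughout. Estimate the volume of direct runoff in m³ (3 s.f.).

V ≈ 6.54 × 10^6 m³

Direct-runoff ordinates (Q − Q_b): 0.0, 148.6, 516.9, 953.4, 674.4, 477.1, 337.5, 238.7, 168.9, 119.5, 0.0 m³/s.
ΣQ_DR = 3635 m³/s.
With Δt = 0.5 h = 1800 s, V = ΣQ_DR · Δt = 3635 × 1800 = 6.54 × 10^6 m³.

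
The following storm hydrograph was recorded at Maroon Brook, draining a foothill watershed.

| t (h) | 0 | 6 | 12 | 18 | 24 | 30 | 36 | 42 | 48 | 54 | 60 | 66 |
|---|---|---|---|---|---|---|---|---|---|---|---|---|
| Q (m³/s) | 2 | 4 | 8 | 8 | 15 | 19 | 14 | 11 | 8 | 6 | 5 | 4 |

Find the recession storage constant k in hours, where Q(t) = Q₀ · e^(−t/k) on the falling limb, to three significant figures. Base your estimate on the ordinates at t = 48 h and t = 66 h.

k ≈ 26.0 h

On the falling limb, Q drops from 8 to 4 m³/s between t = 48 h and t = 66 h (Δt = 18 h).
k = −Δt / ln(Q₂/Q₁) = −18 / ln(4/8) = 26.0 h.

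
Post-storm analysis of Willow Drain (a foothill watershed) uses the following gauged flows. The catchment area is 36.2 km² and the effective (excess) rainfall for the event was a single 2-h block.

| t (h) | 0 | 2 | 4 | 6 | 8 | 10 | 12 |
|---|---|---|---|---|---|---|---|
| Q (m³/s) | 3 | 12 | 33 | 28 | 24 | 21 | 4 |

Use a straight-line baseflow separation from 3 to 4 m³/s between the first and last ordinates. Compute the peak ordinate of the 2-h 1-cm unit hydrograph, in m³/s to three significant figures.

Direct runoff: 0.00, 8.83, 29.67, 24.50, 20.33, 17.17, 0.00 m³/s; ΣQ_DR = 100.5 m³/s, peak = 29.67 m³/s.
Runoff depth d = ΣQ_DR·Δt / A = 100.5 × 7200 / (36.2 km²) = 19.99 mm.
The 1-cm UH is the DRH scaled by (10 mm)/d, so U_p = 29.67 × 10/19.99 = 14.8 m³/s.

U_p ≈ 14.8 m³/s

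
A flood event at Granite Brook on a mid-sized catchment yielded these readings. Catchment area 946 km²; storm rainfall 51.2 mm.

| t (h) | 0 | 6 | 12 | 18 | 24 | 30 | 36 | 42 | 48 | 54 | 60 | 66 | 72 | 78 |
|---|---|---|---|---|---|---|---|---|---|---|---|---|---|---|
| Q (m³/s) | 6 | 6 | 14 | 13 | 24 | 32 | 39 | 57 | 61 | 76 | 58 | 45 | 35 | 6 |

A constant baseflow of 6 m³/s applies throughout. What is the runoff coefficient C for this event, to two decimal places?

C ≈ 0.17

ΣQ_DR = 388.0 m³/s; V = ΣQ_DR·Δt = 8.381 × 10^6 m³.
Runoff depth d = V / A = 8.859 mm.
C = d / P = 8.859 / 51.2 = 0.17.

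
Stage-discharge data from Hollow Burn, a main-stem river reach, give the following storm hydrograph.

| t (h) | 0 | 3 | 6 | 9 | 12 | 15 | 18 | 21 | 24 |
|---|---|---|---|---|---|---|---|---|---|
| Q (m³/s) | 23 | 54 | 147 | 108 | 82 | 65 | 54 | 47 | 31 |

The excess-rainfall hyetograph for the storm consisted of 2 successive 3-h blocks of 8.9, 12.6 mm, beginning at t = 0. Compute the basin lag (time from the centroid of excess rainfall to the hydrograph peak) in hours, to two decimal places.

t_L ≈ 2.74 h

Centroid of excess rainfall: t_c = Σ P_i·t̄_i / ΣP_i = 3.2581 h (block centres at 1.5, 4.5 h).
Hydrograph peak occurs at t = 6 h, so basin lag t_L = 6 − 3.2581 = 2.74 h.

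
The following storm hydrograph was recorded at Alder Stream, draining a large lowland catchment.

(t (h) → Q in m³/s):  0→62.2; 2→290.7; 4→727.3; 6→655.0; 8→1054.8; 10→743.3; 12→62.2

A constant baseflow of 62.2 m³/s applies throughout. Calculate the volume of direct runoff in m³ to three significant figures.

V ≈ 2.28 × 10^7 m³

Direct-runoff ordinates (Q − Q_b): 0.0, 228.5, 665.1, 592.8, 992.6, 681.1, 0.0 m³/s.
ΣQ_DR = 3160 m³/s.
With Δt = 2 h = 7200 s, V = ΣQ_DR · Δt = 3160 × 7200 = 2.28 × 10^7 m³.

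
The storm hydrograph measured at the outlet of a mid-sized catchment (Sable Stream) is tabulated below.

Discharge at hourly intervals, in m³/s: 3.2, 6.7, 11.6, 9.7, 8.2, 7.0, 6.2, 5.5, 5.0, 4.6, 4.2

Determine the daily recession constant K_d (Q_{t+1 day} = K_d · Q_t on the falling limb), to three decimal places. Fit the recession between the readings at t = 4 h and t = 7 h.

Between t = 4 h and t = 7 h the flow falls from 8.2 to 5.5 m³/s over 3×1 h = 3 h.
Per-interval ratio K = (5.5/8.2)^(1/3) = 0.8754; K_d = K^(24/1) = 0.041.

K_d ≈ 0.041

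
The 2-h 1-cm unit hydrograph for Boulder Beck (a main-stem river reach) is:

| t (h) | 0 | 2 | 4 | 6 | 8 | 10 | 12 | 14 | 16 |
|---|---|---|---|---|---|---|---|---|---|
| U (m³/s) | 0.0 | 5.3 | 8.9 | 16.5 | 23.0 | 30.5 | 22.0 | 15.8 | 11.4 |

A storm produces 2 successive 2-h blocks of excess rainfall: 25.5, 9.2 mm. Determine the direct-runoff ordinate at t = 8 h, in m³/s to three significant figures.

Q ≈ 73.8 m³/s

By discrete convolution, Q_j = Σ (P_i / 10 mm) · U_{j−i}.
At t = 8 h (j=4): Q = (25.5/10)·23.0 + (9.2/10)·16.5 = 73.8 m³/s.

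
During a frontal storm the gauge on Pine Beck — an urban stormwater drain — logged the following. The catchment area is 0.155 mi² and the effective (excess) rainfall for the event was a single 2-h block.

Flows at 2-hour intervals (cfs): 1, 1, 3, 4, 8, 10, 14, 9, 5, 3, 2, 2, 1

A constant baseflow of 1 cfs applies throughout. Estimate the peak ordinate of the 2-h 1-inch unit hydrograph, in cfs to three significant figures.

U_p ≈ 13.0 cfs

Direct runoff: 0.0, 0.0, 2.0, 3.0, 7.0, 9.0, 13.0, 8.0, 4.0, 2.0, 1.0, 1.0, 0.0 cfs; ΣQ_DR = 50.00 cfs, peak = 13.0 cfs.
Runoff depth d = ΣQ_DR·Δt / A = 50.00 × 7200 / (0.155 mi²) = 0.9997 in.
The 1-inch UH is the DRH scaled by (1 in)/d, so U_p = 13.0 × 1/0.9997 = 13.0 cfs.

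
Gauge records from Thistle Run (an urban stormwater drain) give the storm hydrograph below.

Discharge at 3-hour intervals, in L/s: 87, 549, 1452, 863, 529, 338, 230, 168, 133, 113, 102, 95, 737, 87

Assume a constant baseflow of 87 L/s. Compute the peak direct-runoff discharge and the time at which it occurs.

Subtracting baseflow gives direct-runoff ordinates: 0.0, 462.0, 1365.0, 776.0, 442.0, 251.0, 143.0, 81.0, 46.0, 26.0, 15.0, 8.0, 650.0, 0.0 L/s.
The maximum is 1365.0 L/s, occurring at the reading for t = 6 h.

Q_p = 1365.0 L/s at t = 6 h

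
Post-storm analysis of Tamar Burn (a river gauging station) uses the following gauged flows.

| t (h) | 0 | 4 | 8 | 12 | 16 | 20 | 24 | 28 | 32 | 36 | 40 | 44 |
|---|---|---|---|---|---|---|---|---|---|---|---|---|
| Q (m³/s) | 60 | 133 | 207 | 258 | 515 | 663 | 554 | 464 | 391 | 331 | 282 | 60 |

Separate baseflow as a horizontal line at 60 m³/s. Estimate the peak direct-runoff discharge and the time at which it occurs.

Q_p = 603.0 m³/s at t = 20 h

Subtracting baseflow gives direct-runoff ordinates: 0.0, 73.0, 147.0, 198.0, 455.0, 603.0, 494.0, 404.0, 331.0, 271.0, 222.0, 0.0 m³/s.
The maximum is 603.0 m³/s, occurring at the reading for t = 20 h.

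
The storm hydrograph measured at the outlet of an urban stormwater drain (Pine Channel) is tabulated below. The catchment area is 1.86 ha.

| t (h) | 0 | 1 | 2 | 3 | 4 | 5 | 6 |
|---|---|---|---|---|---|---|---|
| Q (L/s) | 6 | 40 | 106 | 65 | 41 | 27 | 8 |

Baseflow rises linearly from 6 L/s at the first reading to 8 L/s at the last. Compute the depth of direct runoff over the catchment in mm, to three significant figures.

d ≈ 47.2 mm

Direct runoff: 0.00, 33.67, 99.33, 58.00, 33.67, 19.33, 0.00 L/s; ΣQ_DR = 244.0 L/s.
V = ΣQ_DR · Δt = 244.0 × 3600 s = 8.784 × 10^5 L.
Over A = 1.86 ha, depth = V / A = 47.2 mm.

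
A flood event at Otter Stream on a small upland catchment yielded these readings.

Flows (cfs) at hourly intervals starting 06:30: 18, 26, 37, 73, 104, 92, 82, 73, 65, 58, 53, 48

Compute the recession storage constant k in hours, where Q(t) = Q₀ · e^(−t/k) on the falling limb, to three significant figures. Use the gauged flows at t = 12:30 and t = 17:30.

On the falling limb, Q drops from 82 to 48 cfs between t = 12:30 and t = 17:30 (Δt = 5 h).
k = −Δt / ln(Q₂/Q₁) = −5 / ln(48/82) = 9.34 h.

k ≈ 9.34 h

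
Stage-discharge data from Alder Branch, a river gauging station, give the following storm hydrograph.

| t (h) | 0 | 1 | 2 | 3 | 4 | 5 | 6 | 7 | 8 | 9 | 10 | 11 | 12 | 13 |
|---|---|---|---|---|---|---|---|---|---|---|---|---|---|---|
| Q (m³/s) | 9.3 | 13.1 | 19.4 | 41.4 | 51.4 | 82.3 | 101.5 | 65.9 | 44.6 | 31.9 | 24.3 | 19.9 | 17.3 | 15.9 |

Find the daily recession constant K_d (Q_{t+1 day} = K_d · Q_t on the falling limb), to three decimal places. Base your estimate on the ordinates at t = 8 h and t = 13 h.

Between t = 8 h and t = 13 h the flow falls from 44.6 to 15.9 m³/s over 5×1 h = 5 h.
Per-interval ratio K = (15.9/44.6)^(1/5) = 0.8136; K_d = K^(24/1) = 0.007.

K_d ≈ 0.007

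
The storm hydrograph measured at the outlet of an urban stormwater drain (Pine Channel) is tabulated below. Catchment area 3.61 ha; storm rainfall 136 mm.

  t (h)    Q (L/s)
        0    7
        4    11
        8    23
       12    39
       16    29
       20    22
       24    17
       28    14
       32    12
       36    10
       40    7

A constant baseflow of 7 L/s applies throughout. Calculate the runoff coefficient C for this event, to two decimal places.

ΣQ_DR = 114.0 L/s; V = ΣQ_DR·Δt = 1.642 × 10^6 L.
Runoff depth d = V / A = 45.47 mm.
C = d / P = 45.47 / 136 = 0.33.

C ≈ 0.33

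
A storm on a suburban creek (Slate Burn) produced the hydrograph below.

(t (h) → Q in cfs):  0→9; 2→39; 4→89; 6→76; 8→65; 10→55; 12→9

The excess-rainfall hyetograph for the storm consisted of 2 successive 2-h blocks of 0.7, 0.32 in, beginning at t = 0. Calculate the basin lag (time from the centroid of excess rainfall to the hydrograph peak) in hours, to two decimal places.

t_L ≈ 2.37 h

Centroid of excess rainfall: t_c = Σ P_i·t̄_i / ΣP_i = 1.6275 h (block centres at 1, 3 h).
Hydrograph peak occurs at t = 4 h, so basin lag t_L = 4 − 1.6275 = 2.37 h.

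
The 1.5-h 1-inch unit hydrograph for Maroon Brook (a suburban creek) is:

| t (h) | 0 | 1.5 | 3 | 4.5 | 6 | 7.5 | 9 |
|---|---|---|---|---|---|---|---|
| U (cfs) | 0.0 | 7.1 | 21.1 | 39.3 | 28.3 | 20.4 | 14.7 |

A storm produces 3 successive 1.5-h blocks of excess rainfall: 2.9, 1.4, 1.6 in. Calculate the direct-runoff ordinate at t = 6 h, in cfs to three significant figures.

By discrete convolution, Q_j = Σ (P_i / 1 in) · U_{j−i}.
At t = 6 h (j=4): Q = (2.9/1)·28.3 + (1.4/1)·39.3 + (1.6/1)·21.1 = 171 cfs.

Q ≈ 171 cfs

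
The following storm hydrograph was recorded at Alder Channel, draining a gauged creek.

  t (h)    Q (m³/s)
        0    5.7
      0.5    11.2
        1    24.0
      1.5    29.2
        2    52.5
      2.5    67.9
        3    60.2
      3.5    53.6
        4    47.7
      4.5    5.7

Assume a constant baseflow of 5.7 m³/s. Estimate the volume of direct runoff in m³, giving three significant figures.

V ≈ 5.41 × 10^5 m³

Direct-runoff ordinates (Q − Q_b): 0.0, 5.5, 18.3, 23.5, 46.8, 62.2, 54.5, 47.9, 42.0, 0.0 m³/s.
ΣQ_DR = 300.7 m³/s.
With Δt = 0.5 h = 1800 s, V = ΣQ_DR · Δt = 300.7 × 1800 = 5.41 × 10^5 m³.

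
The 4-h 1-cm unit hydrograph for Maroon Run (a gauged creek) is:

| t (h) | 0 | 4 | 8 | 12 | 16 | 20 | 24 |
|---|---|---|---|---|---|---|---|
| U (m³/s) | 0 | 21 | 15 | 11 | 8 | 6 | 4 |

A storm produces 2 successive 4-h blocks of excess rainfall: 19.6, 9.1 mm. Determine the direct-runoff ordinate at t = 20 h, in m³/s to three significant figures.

Q ≈ 19.0 m³/s

By discrete convolution, Q_j = Σ (P_i / 10 mm) · U_{j−i}.
At t = 20 h (j=5): Q = (19.6/10)·6 + (9.1/10)·8 = 19.0 m³/s.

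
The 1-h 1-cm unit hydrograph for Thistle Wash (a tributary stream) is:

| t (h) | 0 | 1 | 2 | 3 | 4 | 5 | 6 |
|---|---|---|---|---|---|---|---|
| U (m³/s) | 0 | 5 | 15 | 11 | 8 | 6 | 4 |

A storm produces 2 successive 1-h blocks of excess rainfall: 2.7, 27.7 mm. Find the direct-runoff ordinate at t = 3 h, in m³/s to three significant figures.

By discrete convolution, Q_j = Σ (P_i / 10 mm) · U_{j−i}.
At t = 3 h (j=3): Q = (2.7/10)·11 + (27.7/10)·15 = 44.5 m³/s.

Q ≈ 44.5 m³/s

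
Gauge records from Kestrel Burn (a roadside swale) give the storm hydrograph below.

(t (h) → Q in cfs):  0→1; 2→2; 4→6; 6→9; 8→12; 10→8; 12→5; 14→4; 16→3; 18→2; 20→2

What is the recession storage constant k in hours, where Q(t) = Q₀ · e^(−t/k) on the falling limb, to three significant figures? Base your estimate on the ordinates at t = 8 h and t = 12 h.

On the falling limb, Q drops from 12 to 5 cfs between t = 8 h and t = 12 h (Δt = 4 h).
k = −Δt / ln(Q₂/Q₁) = −4 / ln(5/12) = 4.57 h.

k ≈ 4.57 h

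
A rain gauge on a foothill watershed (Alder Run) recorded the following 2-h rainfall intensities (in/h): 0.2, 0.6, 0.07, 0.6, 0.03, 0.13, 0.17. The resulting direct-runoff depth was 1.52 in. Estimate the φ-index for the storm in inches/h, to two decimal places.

φ ≈ 0.22 in/h

Only the 2 blocks with intensity above φ contribute runoff: 0.6, 0.6 in/h.
Σ(I−φ)·Δt = d  ⇒  (0.6+0.6 − 2φ)·2 = 1.52
φ = (1.200 − 1.52/2) / 2 = 0.22 in/h.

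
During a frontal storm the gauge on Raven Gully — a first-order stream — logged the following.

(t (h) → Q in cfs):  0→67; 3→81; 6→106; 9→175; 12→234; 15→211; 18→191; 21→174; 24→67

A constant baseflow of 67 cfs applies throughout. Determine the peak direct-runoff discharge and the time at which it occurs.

Q_p = 167.0 cfs at t = 12 h

Subtracting baseflow gives direct-runoff ordinates: 0.0, 14.0, 39.0, 108.0, 167.0, 144.0, 124.0, 107.0, 0.0 cfs.
The maximum is 167.0 cfs, occurring at the reading for t = 12 h.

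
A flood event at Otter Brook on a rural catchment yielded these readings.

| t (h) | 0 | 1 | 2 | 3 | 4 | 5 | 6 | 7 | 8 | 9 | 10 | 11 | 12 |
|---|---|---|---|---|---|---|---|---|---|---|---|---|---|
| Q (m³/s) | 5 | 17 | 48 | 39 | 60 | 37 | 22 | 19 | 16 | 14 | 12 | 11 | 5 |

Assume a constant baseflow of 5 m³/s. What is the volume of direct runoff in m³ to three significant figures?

Direct-runoff ordinates (Q − Q_b): 0.0, 12.0, 43.0, 34.0, 55.0, 32.0, 17.0, 14.0, 11.0, 9.0, 7.0, 6.0, 0.0 m³/s.
ΣQ_DR = 240.0 m³/s.
With Δt = 1 h = 3600 s, V = ΣQ_DR · Δt = 240.0 × 3600 = 8.64 × 10^5 m³.

V ≈ 8.64 × 10^5 m³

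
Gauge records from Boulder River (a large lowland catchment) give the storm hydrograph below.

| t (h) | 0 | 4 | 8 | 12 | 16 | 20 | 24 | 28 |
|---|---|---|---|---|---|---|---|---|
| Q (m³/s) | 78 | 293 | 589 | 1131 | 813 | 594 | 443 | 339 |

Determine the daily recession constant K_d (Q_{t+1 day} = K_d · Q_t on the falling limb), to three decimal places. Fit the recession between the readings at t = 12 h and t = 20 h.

K_d ≈ 0.145

Between t = 12 h and t = 20 h the flow falls from 1131 to 594 m³/s over 2×4 h = 8 h.
Per-interval ratio K = (594/1131)^(1/2) = 0.7247; K_d = K^(24/4) = 0.145.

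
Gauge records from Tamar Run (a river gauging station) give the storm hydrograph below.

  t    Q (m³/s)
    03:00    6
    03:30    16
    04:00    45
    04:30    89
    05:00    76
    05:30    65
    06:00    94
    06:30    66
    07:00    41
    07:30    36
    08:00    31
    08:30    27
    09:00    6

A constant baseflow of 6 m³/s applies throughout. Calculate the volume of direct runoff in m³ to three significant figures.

V ≈ 9.36 × 10^5 m³

Direct-runoff ordinates (Q − Q_b): 0.0, 10.0, 39.0, 83.0, 70.0, 59.0, 88.0, 60.0, 35.0, 30.0, 25.0, 21.0, 0.0 m³/s.
ΣQ_DR = 520.0 m³/s.
With Δt = 0.5 h = 1800 s, V = ΣQ_DR · Δt = 520.0 × 1800 = 9.36 × 10^5 m³.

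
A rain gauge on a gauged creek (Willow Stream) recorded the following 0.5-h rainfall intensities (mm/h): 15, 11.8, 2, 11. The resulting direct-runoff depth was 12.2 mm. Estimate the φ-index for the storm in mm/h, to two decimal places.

Only the 3 blocks with intensity above φ contribute runoff: 15, 11.8, 11 mm/h.
Σ(I−φ)·Δt = d  ⇒  (15+11.8+11 − 3φ)·0.5 = 12.2
φ = (37.80 − 12.2/0.5) / 3 = 4.47 mm/h.

φ ≈ 4.47 mm/h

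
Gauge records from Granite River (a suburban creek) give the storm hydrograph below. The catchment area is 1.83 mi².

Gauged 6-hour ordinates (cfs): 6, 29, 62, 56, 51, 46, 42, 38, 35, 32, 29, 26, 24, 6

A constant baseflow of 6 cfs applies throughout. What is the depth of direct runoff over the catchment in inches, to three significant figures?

d ≈ 2.02 in

Direct runoff: 0.0, 23.0, 56.0, 50.0, 45.0, 40.0, 36.0, 32.0, 29.0, 26.0, 23.0, 20.0, 18.0, 0.0 cfs; ΣQ_DR = 398.0 cfs.
V = ΣQ_DR · Δt = 398.0 × 21600 s = 8.597 × 10^6 ft³.
Over A = 1.83 mi², depth = V / A = 2.02 in.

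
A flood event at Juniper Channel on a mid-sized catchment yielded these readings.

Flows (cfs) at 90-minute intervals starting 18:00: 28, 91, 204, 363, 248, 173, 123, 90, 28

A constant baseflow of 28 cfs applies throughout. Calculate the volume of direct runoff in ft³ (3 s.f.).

V ≈ 5.92 × 10^6 ft³

Direct-runoff ordinates (Q − Q_b): 0.0, 63.0, 176.0, 335.0, 220.0, 145.0, 95.0, 62.0, 0.0 cfs.
ΣQ_DR = 1096 cfs.
With Δt = 1.5 h = 5400 s, V = ΣQ_DR · Δt = 1096 × 5400 = 5.92 × 10^6 ft³.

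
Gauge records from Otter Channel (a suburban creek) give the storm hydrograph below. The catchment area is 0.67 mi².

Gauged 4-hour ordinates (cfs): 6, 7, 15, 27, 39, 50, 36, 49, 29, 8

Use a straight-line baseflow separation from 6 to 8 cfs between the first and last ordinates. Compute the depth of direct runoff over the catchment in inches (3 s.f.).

Direct runoff: 0.00, 0.78, 8.56, 20.33, 32.11, 42.89, 28.67, 41.44, 21.22, 0.00 cfs; ΣQ_DR = 196.0 cfs.
V = ΣQ_DR · Δt = 196.0 × 14400 s = 2.822 × 10^6 ft³.
Over A = 0.67 mi², depth = V / A = 1.81 in.

d ≈ 1.81 in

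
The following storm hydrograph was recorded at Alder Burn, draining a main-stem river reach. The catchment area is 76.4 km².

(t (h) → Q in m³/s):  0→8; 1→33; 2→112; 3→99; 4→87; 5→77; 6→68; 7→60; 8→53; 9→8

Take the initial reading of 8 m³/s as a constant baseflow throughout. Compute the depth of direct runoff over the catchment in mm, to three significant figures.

Direct runoff: 0.0, 25.0, 104.0, 91.0, 79.0, 69.0, 60.0, 52.0, 45.0, 0.0 m³/s; ΣQ_DR = 525.0 m³/s.
V = ΣQ_DR · Δt = 525.0 × 3600 s = 1.890 × 10^6 m³.
Over A = 76.4 km², depth = V / A = 24.7 mm.

d ≈ 24.7 mm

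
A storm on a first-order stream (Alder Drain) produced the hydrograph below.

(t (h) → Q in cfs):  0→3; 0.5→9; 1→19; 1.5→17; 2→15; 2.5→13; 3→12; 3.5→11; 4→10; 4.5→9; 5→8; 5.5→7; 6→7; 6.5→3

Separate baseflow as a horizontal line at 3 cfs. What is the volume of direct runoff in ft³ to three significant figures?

Direct-runoff ordinates (Q − Q_b): 0.0, 6.0, 16.0, 14.0, 12.0, 10.0, 9.0, 8.0, 7.0, 6.0, 5.0, 4.0, 4.0, 0.0 cfs.
ΣQ_DR = 101.0 cfs.
With Δt = 0.5 h = 1800 s, V = ΣQ_DR · Δt = 101.0 × 1800 = 1.82 × 10^5 ft³.

V ≈ 1.82 × 10^5 ft³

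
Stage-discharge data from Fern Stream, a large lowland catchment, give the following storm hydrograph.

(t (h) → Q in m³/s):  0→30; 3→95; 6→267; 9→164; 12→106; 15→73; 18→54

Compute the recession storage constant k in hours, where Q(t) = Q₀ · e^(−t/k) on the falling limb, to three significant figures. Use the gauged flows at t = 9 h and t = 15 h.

On the falling limb, Q drops from 164 to 73 m³/s between t = 9 h and t = 15 h (Δt = 6 h).
k = −Δt / ln(Q₂/Q₁) = −6 / ln(73/164) = 7.41 h.

k ≈ 7.41 h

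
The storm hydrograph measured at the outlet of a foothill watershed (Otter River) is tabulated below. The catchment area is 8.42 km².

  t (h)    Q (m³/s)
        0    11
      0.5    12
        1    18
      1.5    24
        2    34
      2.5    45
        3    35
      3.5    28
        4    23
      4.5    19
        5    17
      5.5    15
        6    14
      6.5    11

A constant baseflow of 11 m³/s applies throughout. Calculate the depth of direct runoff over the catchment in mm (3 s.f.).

Direct runoff: 0.0, 1.0, 7.0, 13.0, 23.0, 34.0, 24.0, 17.0, 12.0, 8.0, 6.0, 4.0, 3.0, 0.0 m³/s; ΣQ_DR = 152.0 m³/s.
V = ΣQ_DR · Δt = 152.0 × 1800 s = 2.736 × 10^5 m³.
Over A = 8.42 km², depth = V / A = 32.5 mm.

d ≈ 32.5 mm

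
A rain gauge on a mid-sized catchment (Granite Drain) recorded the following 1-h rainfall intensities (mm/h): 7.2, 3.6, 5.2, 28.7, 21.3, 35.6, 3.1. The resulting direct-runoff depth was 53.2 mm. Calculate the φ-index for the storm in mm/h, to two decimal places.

Only the 3 blocks with intensity above φ contribute runoff: 28.7, 21.3, 35.6 mm/h.
Σ(I−φ)·Δt = d  ⇒  (28.7+21.3+35.6 − 3φ)·1 = 53.2
φ = (85.60 − 53.2/1) / 3 = 10.80 mm/h.

φ ≈ 10.80 mm/h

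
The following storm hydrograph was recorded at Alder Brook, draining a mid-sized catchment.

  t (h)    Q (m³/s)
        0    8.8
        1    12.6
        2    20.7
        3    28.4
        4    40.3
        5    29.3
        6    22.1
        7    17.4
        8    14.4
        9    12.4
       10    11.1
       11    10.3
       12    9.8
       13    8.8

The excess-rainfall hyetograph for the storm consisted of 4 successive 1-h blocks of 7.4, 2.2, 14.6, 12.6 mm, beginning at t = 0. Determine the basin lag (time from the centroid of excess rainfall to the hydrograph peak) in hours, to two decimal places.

Centroid of excess rainfall: t_c = Σ P_i·t̄_i / ΣP_i = 2.3804 h (block centres at 0.5, 1.5, 2.5, 3.5 h).
Hydrograph peak occurs at t = 4 h, so basin lag t_L = 4 − 2.3804 = 1.62 h.

t_L ≈ 1.62 h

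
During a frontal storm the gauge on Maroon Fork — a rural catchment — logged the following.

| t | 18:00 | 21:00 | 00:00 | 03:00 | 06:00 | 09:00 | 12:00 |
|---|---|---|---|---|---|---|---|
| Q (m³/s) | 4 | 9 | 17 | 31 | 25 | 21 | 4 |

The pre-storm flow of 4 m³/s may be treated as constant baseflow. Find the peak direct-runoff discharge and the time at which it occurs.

Subtracting baseflow gives direct-runoff ordinates: 0.0, 5.0, 13.0, 27.0, 21.0, 17.0, 0.0 m³/s.
The maximum is 27.0 m³/s, occurring at the reading for t = 03:00.

Q_p = 27.0 m³/s at t = 03:00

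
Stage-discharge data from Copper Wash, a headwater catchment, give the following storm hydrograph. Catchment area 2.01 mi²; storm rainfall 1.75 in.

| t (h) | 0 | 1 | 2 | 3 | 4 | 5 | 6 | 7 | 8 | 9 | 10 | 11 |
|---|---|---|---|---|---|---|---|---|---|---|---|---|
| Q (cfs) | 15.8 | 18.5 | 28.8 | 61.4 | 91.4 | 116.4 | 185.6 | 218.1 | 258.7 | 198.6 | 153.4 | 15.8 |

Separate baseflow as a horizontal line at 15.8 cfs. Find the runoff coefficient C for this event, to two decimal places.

ΣQ_DR = 1173 cfs; V = ΣQ_DR·Δt = 4.222 × 10^6 ft³.
Runoff depth d = V / A = 0.9042 in.
C = d / P = 0.9042 / 1.75 = 0.52.

C ≈ 0.52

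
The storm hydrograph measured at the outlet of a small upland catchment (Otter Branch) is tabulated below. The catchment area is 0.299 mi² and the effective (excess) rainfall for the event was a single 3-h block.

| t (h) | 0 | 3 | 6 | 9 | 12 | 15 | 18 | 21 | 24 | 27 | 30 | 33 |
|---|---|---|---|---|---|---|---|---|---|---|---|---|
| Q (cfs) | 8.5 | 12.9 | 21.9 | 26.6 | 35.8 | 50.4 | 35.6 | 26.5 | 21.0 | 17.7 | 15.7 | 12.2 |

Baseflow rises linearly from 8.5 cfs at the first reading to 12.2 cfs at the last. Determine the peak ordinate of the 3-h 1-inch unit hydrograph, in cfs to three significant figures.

U_p ≈ 16.1 cfs

Direct runoff: 0.00, 4.06, 12.73, 17.09, 25.95, 40.22, 25.08, 15.65, 9.81, 6.17, 3.84, 0.00 cfs; ΣQ_DR = 160.6 cfs, peak = 40.22 cfs.
Runoff depth d = ΣQ_DR·Δt / A = 160.6 × 10800 / (0.299 mi²) = 2.497 in.
The 1-inch UH is the DRH scaled by (1 in)/d, so U_p = 40.22 × 1/2.497 = 16.1 cfs.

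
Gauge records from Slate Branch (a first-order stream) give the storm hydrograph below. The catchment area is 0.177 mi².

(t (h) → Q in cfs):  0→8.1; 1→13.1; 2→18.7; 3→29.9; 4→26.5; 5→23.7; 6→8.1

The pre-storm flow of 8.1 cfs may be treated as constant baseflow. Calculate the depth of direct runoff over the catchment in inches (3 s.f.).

Direct runoff: 0.0, 5.0, 10.6, 21.8, 18.4, 15.6, 0.0 cfs; ΣQ_DR = 71.40 cfs.
V = ΣQ_DR · Δt = 71.40 × 3600 s = 2.570 × 10^5 ft³.
Over A = 0.177 mi², depth = V / A = 0.625 in.

d ≈ 0.625 in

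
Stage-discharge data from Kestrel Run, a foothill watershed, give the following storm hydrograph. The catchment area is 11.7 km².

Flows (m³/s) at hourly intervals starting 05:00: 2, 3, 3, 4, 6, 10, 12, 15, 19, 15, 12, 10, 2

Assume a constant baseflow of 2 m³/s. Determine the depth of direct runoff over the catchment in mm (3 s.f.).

d ≈ 26.8 mm

Direct runoff: 0.0, 1.0, 1.0, 2.0, 4.0, 8.0, 10.0, 13.0, 17.0, 13.0, 10.0, 8.0, 0.0 m³/s; ΣQ_DR = 87.00 m³/s.
V = ΣQ_DR · Δt = 87.00 × 3600 s = 3.132 × 10^5 m³.
Over A = 11.7 km², depth = V / A = 26.8 mm.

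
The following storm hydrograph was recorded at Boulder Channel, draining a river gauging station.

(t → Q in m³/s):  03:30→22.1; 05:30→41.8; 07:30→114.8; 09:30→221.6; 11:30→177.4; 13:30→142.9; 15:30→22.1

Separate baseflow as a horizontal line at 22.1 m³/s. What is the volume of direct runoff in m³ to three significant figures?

V ≈ 4.23 × 10^6 m³

Direct-runoff ordinates (Q − Q_b): 0.0, 19.7, 92.7, 199.5, 155.3, 120.8, 0.0 m³/s.
ΣQ_DR = 588.0 m³/s.
With Δt = 2 h = 7200 s, V = ΣQ_DR · Δt = 588.0 × 7200 = 4.23 × 10^6 m³.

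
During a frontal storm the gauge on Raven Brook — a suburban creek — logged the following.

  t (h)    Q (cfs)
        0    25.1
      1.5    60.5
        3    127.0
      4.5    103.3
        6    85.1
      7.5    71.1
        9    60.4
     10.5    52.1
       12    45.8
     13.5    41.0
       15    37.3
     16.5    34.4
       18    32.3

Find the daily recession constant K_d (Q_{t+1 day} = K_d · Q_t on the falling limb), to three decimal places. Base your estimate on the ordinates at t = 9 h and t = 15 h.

K_d ≈ 0.145

Between t = 9 h and t = 15 h the flow falls from 60.4 to 37.3 cfs over 4×1.5 h = 6 h.
Per-interval ratio K = (37.3/60.4)^(1/4) = 0.8865; K_d = K^(24/1.5) = 0.145.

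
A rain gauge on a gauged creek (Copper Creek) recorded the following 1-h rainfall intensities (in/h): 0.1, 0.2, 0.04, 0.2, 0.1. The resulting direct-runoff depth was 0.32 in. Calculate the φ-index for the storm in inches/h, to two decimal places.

Only the 4 blocks with intensity above φ contribute runoff: 0.1, 0.2, 0.2, 0.1 in/h.
Σ(I−φ)·Δt = d  ⇒  (0.1+0.2+0.2+0.1 − 4φ)·1 = 0.32
φ = (0.6000 − 0.32/1) / 4 = 0.07 in/h.

φ ≈ 0.07 in/h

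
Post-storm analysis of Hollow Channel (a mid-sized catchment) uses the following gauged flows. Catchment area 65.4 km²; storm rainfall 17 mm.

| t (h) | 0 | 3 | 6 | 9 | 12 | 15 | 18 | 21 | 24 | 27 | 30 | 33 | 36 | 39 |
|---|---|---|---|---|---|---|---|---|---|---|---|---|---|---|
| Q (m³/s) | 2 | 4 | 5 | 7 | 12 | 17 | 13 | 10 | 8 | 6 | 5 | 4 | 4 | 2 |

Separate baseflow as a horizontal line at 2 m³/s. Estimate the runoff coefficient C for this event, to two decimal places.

C ≈ 0.69

ΣQ_DR = 71.00 m³/s; V = ΣQ_DR·Δt = 7.668 × 10^5 m³.
Runoff depth d = V / A = 11.72 mm.
C = d / P = 11.72 / 17 = 0.69.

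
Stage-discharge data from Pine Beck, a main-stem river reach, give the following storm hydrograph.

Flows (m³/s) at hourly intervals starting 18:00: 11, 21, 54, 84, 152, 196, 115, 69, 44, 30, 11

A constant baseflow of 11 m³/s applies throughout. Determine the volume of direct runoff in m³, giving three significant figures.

Direct-runoff ordinates (Q − Q_b): 0.0, 10.0, 43.0, 73.0, 141.0, 185.0, 104.0, 58.0, 33.0, 19.0, 0.0 m³/s.
ΣQ_DR = 666.0 m³/s.
With Δt = 1 h = 3600 s, V = ΣQ_DR · Δt = 666.0 × 3600 = 2.40 × 10^6 m³.

V ≈ 2.40 × 10^6 m³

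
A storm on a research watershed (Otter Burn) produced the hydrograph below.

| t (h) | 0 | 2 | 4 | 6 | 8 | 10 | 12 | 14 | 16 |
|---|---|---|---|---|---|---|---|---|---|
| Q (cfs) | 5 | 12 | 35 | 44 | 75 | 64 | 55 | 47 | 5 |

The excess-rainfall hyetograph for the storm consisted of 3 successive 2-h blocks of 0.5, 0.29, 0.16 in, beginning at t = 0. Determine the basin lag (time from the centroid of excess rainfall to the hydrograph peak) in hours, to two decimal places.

Centroid of excess rainfall: t_c = Σ P_i·t̄_i / ΣP_i = 2.2842 h (block centres at 1, 3, 5 h).
Hydrograph peak occurs at t = 8 h, so basin lag t_L = 8 − 2.2842 = 5.72 h.

t_L ≈ 5.72 h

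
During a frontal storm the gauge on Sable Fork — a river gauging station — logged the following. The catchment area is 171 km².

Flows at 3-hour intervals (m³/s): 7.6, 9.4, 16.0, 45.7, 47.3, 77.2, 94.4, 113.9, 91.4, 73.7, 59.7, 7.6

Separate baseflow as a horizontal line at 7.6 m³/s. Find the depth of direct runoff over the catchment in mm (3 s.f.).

d ≈ 34.9 mm

Direct runoff: 0.0, 1.8, 8.4, 38.1, 39.7, 69.6, 86.8, 106.3, 83.8, 66.1, 52.1, 0.0 m³/s; ΣQ_DR = 552.7 m³/s.
V = ΣQ_DR · Δt = 552.7 × 10800 s = 5.969 × 10^6 m³.
Over A = 171 km², depth = V / A = 34.9 mm.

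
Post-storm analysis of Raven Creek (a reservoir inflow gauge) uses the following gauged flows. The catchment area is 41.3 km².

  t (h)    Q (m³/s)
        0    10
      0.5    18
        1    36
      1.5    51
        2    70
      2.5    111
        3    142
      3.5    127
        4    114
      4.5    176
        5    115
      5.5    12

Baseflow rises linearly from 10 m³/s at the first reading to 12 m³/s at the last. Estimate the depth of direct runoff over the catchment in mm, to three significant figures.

d ≈ 37.0 mm

Direct runoff: 0.00, 7.82, 25.64, 40.45, 59.27, 100.09, 130.91, 115.73, 102.55, 164.36, 103.18, 0.00 m³/s; ΣQ_DR = 850.0 m³/s.
V = ΣQ_DR · Δt = 850.0 × 1800 s = 1.530 × 10^6 m³.
Over A = 41.3 km², depth = V / A = 37.0 mm.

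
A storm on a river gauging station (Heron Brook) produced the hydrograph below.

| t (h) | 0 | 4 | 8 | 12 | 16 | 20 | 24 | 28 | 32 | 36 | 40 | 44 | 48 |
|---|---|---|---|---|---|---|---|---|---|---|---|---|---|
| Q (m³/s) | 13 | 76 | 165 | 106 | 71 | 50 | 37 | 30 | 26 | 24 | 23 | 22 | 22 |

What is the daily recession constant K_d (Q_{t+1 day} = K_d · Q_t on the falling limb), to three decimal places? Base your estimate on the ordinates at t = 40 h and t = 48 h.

Between t = 40 h and t = 48 h the flow falls from 23 to 22 m³/s over 2×4 h = 8 h.
Per-interval ratio K = (22/23)^(1/2) = 0.9780; K_d = K^(24/4) = 0.875.

K_d ≈ 0.875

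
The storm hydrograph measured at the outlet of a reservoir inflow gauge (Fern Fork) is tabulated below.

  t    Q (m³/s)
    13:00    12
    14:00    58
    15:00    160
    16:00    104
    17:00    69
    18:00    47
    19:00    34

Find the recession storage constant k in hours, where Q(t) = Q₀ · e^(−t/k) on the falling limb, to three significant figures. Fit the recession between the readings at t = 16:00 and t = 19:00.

k ≈ 2.68 h

On the falling limb, Q drops from 104 to 34 m³/s between t = 16:00 and t = 19:00 (Δt = 3 h).
k = −Δt / ln(Q₂/Q₁) = −3 / ln(34/104) = 2.68 h.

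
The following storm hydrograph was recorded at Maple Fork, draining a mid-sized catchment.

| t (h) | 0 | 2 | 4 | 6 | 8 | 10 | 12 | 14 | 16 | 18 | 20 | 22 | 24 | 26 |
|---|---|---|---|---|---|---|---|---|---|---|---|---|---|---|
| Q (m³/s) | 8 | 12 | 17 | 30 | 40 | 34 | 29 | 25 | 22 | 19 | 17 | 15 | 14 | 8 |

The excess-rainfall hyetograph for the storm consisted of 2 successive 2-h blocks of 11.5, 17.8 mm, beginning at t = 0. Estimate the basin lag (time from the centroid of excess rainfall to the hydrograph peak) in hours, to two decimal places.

t_L ≈ 5.78 h

Centroid of excess rainfall: t_c = Σ P_i·t̄_i / ΣP_i = 2.2150 h (block centres at 1, 3 h).
Hydrograph peak occurs at t = 8 h, so basin lag t_L = 8 − 2.2150 = 5.78 h.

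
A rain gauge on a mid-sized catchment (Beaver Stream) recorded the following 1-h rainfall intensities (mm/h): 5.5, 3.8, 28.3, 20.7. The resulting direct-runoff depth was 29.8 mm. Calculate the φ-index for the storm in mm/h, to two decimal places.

φ ≈ 9.60 mm/h

Only the 2 blocks with intensity above φ contribute runoff: 28.3, 20.7 mm/h.
Σ(I−φ)·Δt = d  ⇒  (28.3+20.7 − 2φ)·1 = 29.8
φ = (49.00 − 29.8/1) / 2 = 9.60 mm/h.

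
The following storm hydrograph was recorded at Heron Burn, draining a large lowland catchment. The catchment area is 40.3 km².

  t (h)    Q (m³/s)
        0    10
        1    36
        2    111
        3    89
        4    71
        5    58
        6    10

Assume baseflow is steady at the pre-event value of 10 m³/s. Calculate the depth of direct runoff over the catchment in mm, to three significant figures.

d ≈ 28.1 mm

Direct runoff: 0.0, 26.0, 101.0, 79.0, 61.0, 48.0, 0.0 m³/s; ΣQ_DR = 315.0 m³/s.
V = ΣQ_DR · Δt = 315.0 × 3600 s = 1.134 × 10^6 m³.
Over A = 40.3 km², depth = V / A = 28.1 mm.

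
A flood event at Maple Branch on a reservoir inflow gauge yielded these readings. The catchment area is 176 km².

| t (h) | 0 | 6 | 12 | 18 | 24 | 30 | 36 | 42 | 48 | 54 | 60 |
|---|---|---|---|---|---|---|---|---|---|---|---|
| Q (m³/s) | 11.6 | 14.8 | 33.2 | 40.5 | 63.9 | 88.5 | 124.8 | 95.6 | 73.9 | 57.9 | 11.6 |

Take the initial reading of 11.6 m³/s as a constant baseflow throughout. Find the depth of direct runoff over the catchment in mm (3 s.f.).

d ≈ 60.0 mm

Direct runoff: 0.0, 3.2, 21.6, 28.9, 52.3, 76.9, 113.2, 84.0, 62.3, 46.3, 0.0 m³/s; ΣQ_DR = 488.7 m³/s.
V = ΣQ_DR · Δt = 488.7 × 21600 s = 1.056 × 10^7 m³.
Over A = 176 km², depth = V / A = 60.0 mm.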